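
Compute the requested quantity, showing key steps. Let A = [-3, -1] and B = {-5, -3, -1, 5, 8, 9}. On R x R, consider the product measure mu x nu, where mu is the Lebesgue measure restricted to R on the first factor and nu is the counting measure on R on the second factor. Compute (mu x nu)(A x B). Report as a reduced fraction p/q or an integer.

For a measurable rectangle A x B, the product measure satisfies
  (mu x nu)(A x B) = mu(A) * nu(B).
  mu(A) = 2.
  nu(B) = 6.
  (mu x nu)(A x B) = 2 * 6 = 12.

12


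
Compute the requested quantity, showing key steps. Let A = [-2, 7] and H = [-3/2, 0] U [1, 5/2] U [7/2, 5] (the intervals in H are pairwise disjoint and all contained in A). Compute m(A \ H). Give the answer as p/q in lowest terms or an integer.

The ambient interval has length m(A) = 7 - (-2) = 9.
Since the holes are disjoint and sit inside A, by finite additivity
  m(H) = sum_i (b_i - a_i), and m(A \ H) = m(A) - m(H).
Computing the hole measures:
  m(H_1) = 0 - (-3/2) = 3/2.
  m(H_2) = 5/2 - 1 = 3/2.
  m(H_3) = 5 - 7/2 = 3/2.
Summed: m(H) = 3/2 + 3/2 + 3/2 = 9/2.
So m(A \ H) = 9 - 9/2 = 9/2.

9/2


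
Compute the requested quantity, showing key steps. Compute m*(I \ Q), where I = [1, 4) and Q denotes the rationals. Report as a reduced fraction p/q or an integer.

The interval I = [1, 4) has m(I) = 4 - 1 = 3 (endpoints are measure-zero, so open/closed/half-open agree). Write I = (I cap Q) u (I \ Q). The rationals in I are countable, so m*(I cap Q) = 0 (cover each rational by intervals whose total length is arbitrarily small). By countable subadditivity m*(I) <= m*(I cap Q) + m*(I \ Q), hence m*(I \ Q) >= m(I) = 3. The reverse inequality m*(I \ Q) <= m*(I) = 3 is trivial since (I \ Q) is a subset of I. Therefore m*(I \ Q) = 3.

3


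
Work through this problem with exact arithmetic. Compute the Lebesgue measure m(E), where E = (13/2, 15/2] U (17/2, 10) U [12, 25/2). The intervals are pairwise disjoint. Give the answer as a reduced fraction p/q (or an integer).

For pairwise disjoint intervals, m(union_i I_i) = sum_i m(I_i),
and m is invariant under swapping open/closed endpoints (single points have measure 0).
So m(E) = sum_i (b_i - a_i).
  I_1 has length 15/2 - 13/2 = 1.
  I_2 has length 10 - 17/2 = 3/2.
  I_3 has length 25/2 - 12 = 1/2.
Summing:
  m(E) = 1 + 3/2 + 1/2 = 3.

3


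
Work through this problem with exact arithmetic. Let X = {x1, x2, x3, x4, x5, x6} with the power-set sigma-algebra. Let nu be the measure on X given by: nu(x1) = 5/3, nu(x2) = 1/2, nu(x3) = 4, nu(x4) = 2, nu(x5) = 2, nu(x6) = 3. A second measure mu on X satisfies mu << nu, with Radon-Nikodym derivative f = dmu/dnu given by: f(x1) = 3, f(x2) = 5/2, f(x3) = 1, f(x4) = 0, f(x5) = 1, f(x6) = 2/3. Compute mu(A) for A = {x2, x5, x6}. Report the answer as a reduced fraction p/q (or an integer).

By the defining property of the Radon-Nikodym derivative, for every measurable set A,
  mu(A) = integral_A f dnu.
Since nu is a discrete measure concentrated on the atoms of X, the integral over A reduces to the sum
  mu(A) = sum_{x in A} f(x) * nu({x}).
Computing each term:
  x2: f(x2) * nu(x2) = 5/2 * 1/2 = 5/4.
  x5: f(x5) * nu(x5) = 1 * 2 = 2.
  x6: f(x6) * nu(x6) = 2/3 * 3 = 2.
Summing: mu(A) = 5/4 + 2 + 2 = 21/4.

21/4


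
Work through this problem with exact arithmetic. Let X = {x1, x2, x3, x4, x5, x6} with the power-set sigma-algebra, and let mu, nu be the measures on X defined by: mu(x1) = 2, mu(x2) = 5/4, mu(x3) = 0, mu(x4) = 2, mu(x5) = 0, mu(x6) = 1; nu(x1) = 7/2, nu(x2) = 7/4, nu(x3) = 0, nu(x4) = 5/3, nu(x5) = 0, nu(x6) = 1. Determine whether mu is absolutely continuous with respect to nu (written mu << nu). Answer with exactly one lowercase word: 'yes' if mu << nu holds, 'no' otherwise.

mu << nu means: every nu-null measurable set is also mu-null; equivalently, for every atom x, if nu({x}) = 0 then mu({x}) = 0.
Checking each atom:
  x1: nu = 7/2 > 0 -> no constraint.
  x2: nu = 7/4 > 0 -> no constraint.
  x3: nu = 0, mu = 0 -> consistent with mu << nu.
  x4: nu = 5/3 > 0 -> no constraint.
  x5: nu = 0, mu = 0 -> consistent with mu << nu.
  x6: nu = 1 > 0 -> no constraint.
No atom violates the condition. Therefore mu << nu.

yes


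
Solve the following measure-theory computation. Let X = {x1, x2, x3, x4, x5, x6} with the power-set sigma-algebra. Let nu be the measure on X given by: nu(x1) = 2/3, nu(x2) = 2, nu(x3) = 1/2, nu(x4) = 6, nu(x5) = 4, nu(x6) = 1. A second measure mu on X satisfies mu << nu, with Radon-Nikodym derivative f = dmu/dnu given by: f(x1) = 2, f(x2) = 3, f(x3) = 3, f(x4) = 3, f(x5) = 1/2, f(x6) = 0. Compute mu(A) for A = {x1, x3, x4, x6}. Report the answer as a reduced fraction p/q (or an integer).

By the defining property of the Radon-Nikodym derivative, for every measurable set A,
  mu(A) = integral_A f dnu.
Since nu is a discrete measure concentrated on the atoms of X, the integral over A reduces to the sum
  mu(A) = sum_{x in A} f(x) * nu({x}).
Computing each term:
  x1: f(x1) * nu(x1) = 2 * 2/3 = 4/3.
  x3: f(x3) * nu(x3) = 3 * 1/2 = 3/2.
  x4: f(x4) * nu(x4) = 3 * 6 = 18.
  x6: f(x6) * nu(x6) = 0 * 1 = 0.
Summing: mu(A) = 4/3 + 3/2 + 18 + 0 = 125/6.

125/6


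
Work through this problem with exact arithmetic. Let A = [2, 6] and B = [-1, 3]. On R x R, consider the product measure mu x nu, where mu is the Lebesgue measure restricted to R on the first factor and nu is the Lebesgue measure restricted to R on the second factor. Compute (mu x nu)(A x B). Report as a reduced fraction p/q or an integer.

For a measurable rectangle A x B, the product measure satisfies
  (mu x nu)(A x B) = mu(A) * nu(B).
  mu(A) = 4.
  nu(B) = 4.
  (mu x nu)(A x B) = 4 * 4 = 16.

16


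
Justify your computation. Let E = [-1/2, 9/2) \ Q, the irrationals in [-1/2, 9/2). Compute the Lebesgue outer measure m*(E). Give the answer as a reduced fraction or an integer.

The interval I = [-1/2, 9/2) has m(I) = 9/2 - (-1/2) = 5 (endpoints are measure-zero, so open/closed/half-open agree). Write I = (I cap Q) u (I \ Q). The rationals in I are countable, so m*(I cap Q) = 0 (cover each rational by intervals whose total length is arbitrarily small). By countable subadditivity m*(I) <= m*(I cap Q) + m*(I \ Q), hence m*(I \ Q) >= m(I) = 5. The reverse inequality m*(I \ Q) <= m*(I) = 5 is trivial since (I \ Q) is a subset of I. Therefore m*(I \ Q) = 5.

5


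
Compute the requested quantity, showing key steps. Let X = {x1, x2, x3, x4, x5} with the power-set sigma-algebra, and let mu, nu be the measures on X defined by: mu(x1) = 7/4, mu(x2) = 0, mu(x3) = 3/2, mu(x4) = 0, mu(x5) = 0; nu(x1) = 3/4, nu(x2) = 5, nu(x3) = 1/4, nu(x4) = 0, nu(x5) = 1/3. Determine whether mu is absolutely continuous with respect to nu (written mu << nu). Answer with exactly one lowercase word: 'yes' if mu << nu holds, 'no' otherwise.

mu << nu means: every nu-null measurable set is also mu-null; equivalently, for every atom x, if nu({x}) = 0 then mu({x}) = 0.
Checking each atom:
  x1: nu = 3/4 > 0 -> no constraint.
  x2: nu = 5 > 0 -> no constraint.
  x3: nu = 1/4 > 0 -> no constraint.
  x4: nu = 0, mu = 0 -> consistent with mu << nu.
  x5: nu = 1/3 > 0 -> no constraint.
No atom violates the condition. Therefore mu << nu.

yes


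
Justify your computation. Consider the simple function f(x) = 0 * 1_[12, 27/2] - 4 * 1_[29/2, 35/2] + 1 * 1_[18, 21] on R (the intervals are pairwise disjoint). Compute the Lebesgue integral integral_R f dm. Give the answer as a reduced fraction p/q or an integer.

For a simple function f = sum_i c_i * 1_{A_i} with disjoint A_i,
  integral f dm = sum_i c_i * m(A_i).
Lengths of the A_i:
  m(A_1) = 27/2 - 12 = 3/2.
  m(A_2) = 35/2 - 29/2 = 3.
  m(A_3) = 21 - 18 = 3.
Contributions c_i * m(A_i):
  (0) * (3/2) = 0.
  (-4) * (3) = -12.
  (1) * (3) = 3.
Total: 0 - 12 + 3 = -9.

-9


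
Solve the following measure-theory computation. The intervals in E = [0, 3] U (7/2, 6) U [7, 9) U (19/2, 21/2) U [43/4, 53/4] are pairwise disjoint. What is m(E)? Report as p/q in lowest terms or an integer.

For pairwise disjoint intervals, m(union_i I_i) = sum_i m(I_i),
and m is invariant under swapping open/closed endpoints (single points have measure 0).
So m(E) = sum_i (b_i - a_i).
  I_1 has length 3 - 0 = 3.
  I_2 has length 6 - 7/2 = 5/2.
  I_3 has length 9 - 7 = 2.
  I_4 has length 21/2 - 19/2 = 1.
  I_5 has length 53/4 - 43/4 = 5/2.
Summing:
  m(E) = 3 + 5/2 + 2 + 1 + 5/2 = 11.

11


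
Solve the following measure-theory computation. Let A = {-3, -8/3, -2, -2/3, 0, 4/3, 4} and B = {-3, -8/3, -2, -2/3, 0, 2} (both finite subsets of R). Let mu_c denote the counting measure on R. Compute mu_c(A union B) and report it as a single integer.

Counting measure on a finite set equals cardinality. By inclusion-exclusion, |A union B| = |A| + |B| - |A cap B|.
|A| = 7, |B| = 6, |A cap B| = 5.
So mu_c(A union B) = 7 + 6 - 5 = 8.

8


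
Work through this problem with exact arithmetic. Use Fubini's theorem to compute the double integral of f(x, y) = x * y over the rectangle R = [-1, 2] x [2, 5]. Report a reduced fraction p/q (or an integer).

f(x, y) is a tensor product of a function of x and a function of y, and both factors are bounded continuous (hence Lebesgue integrable) on the rectangle, so Fubini's theorem applies:
  integral_R f d(m x m) = (integral_a1^b1 x dx) * (integral_a2^b2 y dy).
Inner integral in x: integral_{-1}^{2} x dx = (2^2 - (-1)^2)/2
  = 3/2.
Inner integral in y: integral_{2}^{5} y dy = (5^2 - 2^2)/2
  = 21/2.
Product: (3/2) * (21/2) = 63/4.

63/4


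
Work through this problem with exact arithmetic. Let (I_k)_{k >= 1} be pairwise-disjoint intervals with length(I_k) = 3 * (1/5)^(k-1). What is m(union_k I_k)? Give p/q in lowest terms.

By countable additivity of the Lebesgue measure on pairwise disjoint measurable sets,
  m(union_{k >= 1} I_k) = sum_{k >= 1} m(I_k) = sum_{k >= 1} a * r^(k-1),
  with a = 3 and r = 1/5.
Since 0 < r = 1/5 < 1, the geometric series converges:
  sum_{k >= 1} a * r^(k-1) = a / (1 - r).
  = 3 / (1 - 1/5)
  = 3 / (4/5)
  = 15/4.

15/4


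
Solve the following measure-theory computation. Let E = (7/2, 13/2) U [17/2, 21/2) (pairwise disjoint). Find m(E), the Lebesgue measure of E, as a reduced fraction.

For pairwise disjoint intervals, m(union_i I_i) = sum_i m(I_i),
and m is invariant under swapping open/closed endpoints (single points have measure 0).
So m(E) = sum_i (b_i - a_i).
  I_1 has length 13/2 - 7/2 = 3.
  I_2 has length 21/2 - 17/2 = 2.
Summing:
  m(E) = 3 + 2 = 5.

5


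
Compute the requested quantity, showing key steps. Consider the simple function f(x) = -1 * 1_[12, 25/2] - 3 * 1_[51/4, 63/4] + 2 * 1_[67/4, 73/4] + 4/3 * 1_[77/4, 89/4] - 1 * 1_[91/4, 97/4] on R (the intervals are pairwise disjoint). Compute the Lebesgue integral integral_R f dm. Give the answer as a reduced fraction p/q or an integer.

For a simple function f = sum_i c_i * 1_{A_i} with disjoint A_i,
  integral f dm = sum_i c_i * m(A_i).
Lengths of the A_i:
  m(A_1) = 25/2 - 12 = 1/2.
  m(A_2) = 63/4 - 51/4 = 3.
  m(A_3) = 73/4 - 67/4 = 3/2.
  m(A_4) = 89/4 - 77/4 = 3.
  m(A_5) = 97/4 - 91/4 = 3/2.
Contributions c_i * m(A_i):
  (-1) * (1/2) = -1/2.
  (-3) * (3) = -9.
  (2) * (3/2) = 3.
  (4/3) * (3) = 4.
  (-1) * (3/2) = -3/2.
Total: -1/2 - 9 + 3 + 4 - 3/2 = -4.

-4


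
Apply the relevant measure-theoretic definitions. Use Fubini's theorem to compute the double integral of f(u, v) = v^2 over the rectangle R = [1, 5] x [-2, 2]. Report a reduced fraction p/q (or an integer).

f(u, v) is a tensor product of a function of u and a function of v, and both factors are bounded continuous (hence Lebesgue integrable) on the rectangle, so Fubini's theorem applies:
  integral_R f d(m x m) = (integral_a1^b1 1 du) * (integral_a2^b2 v^2 dv).
Inner integral in u: integral_{1}^{5} 1 du = (5^1 - 1^1)/1
  = 4.
Inner integral in v: integral_{-2}^{2} v^2 dv = (2^3 - (-2)^3)/3
  = 16/3.
Product: (4) * (16/3) = 64/3.

64/3


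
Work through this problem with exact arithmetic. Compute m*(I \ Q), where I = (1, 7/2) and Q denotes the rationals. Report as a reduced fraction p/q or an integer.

The interval I = (1, 7/2) has m(I) = 7/2 - 1 = 5/2 (endpoints are measure-zero, so open/closed/half-open agree). Write I = (I cap Q) u (I \ Q). The rationals in I are countable, so m*(I cap Q) = 0 (cover each rational by intervals whose total length is arbitrarily small). By countable subadditivity m*(I) <= m*(I cap Q) + m*(I \ Q), hence m*(I \ Q) >= m(I) = 5/2. The reverse inequality m*(I \ Q) <= m*(I) = 5/2 is trivial since (I \ Q) is a subset of I. Therefore m*(I \ Q) = 5/2.

5/2


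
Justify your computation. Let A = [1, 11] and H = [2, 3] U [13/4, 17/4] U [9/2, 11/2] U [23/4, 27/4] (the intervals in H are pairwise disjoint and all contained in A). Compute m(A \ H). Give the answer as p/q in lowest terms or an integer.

The ambient interval has length m(A) = 11 - 1 = 10.
Since the holes are disjoint and sit inside A, by finite additivity
  m(H) = sum_i (b_i - a_i), and m(A \ H) = m(A) - m(H).
Computing the hole measures:
  m(H_1) = 3 - 2 = 1.
  m(H_2) = 17/4 - 13/4 = 1.
  m(H_3) = 11/2 - 9/2 = 1.
  m(H_4) = 27/4 - 23/4 = 1.
Summed: m(H) = 1 + 1 + 1 + 1 = 4.
So m(A \ H) = 10 - 4 = 6.

6


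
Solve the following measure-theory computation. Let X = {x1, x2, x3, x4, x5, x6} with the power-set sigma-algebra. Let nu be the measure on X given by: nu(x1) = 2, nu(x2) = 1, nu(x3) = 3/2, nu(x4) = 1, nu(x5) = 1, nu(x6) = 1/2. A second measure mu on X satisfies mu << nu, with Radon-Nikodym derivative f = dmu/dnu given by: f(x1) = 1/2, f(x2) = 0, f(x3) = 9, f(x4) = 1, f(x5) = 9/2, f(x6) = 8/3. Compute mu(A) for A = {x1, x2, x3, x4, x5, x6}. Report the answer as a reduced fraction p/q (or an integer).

By the defining property of the Radon-Nikodym derivative, for every measurable set A,
  mu(A) = integral_A f dnu.
Since nu is a discrete measure concentrated on the atoms of X, the integral over A reduces to the sum
  mu(A) = sum_{x in A} f(x) * nu({x}).
Computing each term:
  x1: f(x1) * nu(x1) = 1/2 * 2 = 1.
  x2: f(x2) * nu(x2) = 0 * 1 = 0.
  x3: f(x3) * nu(x3) = 9 * 3/2 = 27/2.
  x4: f(x4) * nu(x4) = 1 * 1 = 1.
  x5: f(x5) * nu(x5) = 9/2 * 1 = 9/2.
  x6: f(x6) * nu(x6) = 8/3 * 1/2 = 4/3.
Summing: mu(A) = 1 + 0 + 27/2 + 1 + 9/2 + 4/3 = 64/3.

64/3


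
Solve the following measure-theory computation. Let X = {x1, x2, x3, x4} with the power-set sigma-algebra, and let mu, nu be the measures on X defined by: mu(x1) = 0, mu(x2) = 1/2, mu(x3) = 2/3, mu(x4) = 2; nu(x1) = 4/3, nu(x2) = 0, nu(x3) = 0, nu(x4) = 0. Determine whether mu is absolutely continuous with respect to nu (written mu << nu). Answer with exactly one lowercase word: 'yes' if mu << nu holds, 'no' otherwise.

mu << nu means: every nu-null measurable set is also mu-null; equivalently, for every atom x, if nu({x}) = 0 then mu({x}) = 0.
Checking each atom:
  x1: nu = 4/3 > 0 -> no constraint.
  x2: nu = 0, mu = 1/2 > 0 -> violates mu << nu.
  x3: nu = 0, mu = 2/3 > 0 -> violates mu << nu.
  x4: nu = 0, mu = 2 > 0 -> violates mu << nu.
The atom(s) x2, x3, x4 violate the condition (nu = 0 but mu > 0). Therefore mu is NOT absolutely continuous w.r.t. nu.

no


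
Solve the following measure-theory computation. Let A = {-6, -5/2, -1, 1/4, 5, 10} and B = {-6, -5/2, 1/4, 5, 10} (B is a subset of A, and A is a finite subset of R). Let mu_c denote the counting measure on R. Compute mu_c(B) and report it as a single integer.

Counting measure assigns mu_c(E) = |E| (number of elements) when E is finite.
B has 5 element(s), so mu_c(B) = 5.

5


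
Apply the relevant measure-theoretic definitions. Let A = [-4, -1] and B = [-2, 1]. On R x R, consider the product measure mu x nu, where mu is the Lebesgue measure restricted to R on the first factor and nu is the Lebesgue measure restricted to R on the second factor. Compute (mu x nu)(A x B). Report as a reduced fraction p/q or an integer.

For a measurable rectangle A x B, the product measure satisfies
  (mu x nu)(A x B) = mu(A) * nu(B).
  mu(A) = 3.
  nu(B) = 3.
  (mu x nu)(A x B) = 3 * 3 = 9.

9


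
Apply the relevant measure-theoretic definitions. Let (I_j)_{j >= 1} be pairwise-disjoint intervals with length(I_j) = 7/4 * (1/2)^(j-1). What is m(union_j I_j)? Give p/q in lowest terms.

By countable additivity of the Lebesgue measure on pairwise disjoint measurable sets,
  m(union_{j >= 1} I_j) = sum_{j >= 1} m(I_j) = sum_{j >= 1} a * r^(j-1),
  with a = 7/4 and r = 1/2.
Since 0 < r = 1/2 < 1, the geometric series converges:
  sum_{j >= 1} a * r^(j-1) = a / (1 - r).
  = 7/4 / (1 - 1/2)
  = 7/4 / (1/2)
  = 7/2.

7/2


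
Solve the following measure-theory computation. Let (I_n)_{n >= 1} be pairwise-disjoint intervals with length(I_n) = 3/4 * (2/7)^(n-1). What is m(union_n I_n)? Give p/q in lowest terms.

By countable additivity of the Lebesgue measure on pairwise disjoint measurable sets,
  m(union_{n >= 1} I_n) = sum_{n >= 1} m(I_n) = sum_{n >= 1} a * r^(n-1),
  with a = 3/4 and r = 2/7.
Since 0 < r = 2/7 < 1, the geometric series converges:
  sum_{n >= 1} a * r^(n-1) = a / (1 - r).
  = 3/4 / (1 - 2/7)
  = 3/4 / (5/7)
  = 21/20.

21/20


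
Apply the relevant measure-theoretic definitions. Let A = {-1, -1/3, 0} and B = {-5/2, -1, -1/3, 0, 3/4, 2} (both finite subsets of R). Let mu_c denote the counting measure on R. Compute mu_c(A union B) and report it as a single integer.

Counting measure on a finite set equals cardinality. By inclusion-exclusion, |A union B| = |A| + |B| - |A cap B|.
|A| = 3, |B| = 6, |A cap B| = 3.
So mu_c(A union B) = 3 + 6 - 3 = 6.

6


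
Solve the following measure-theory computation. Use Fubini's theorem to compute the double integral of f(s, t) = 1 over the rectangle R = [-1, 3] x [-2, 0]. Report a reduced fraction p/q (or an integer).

f(s, t) is a tensor product of a function of s and a function of t, and both factors are bounded continuous (hence Lebesgue integrable) on the rectangle, so Fubini's theorem applies:
  integral_R f d(m x m) = (integral_a1^b1 1 ds) * (integral_a2^b2 1 dt).
Inner integral in s: integral_{-1}^{3} 1 ds = (3^1 - (-1)^1)/1
  = 4.
Inner integral in t: integral_{-2}^{0} 1 dt = (0^1 - (-2)^1)/1
  = 2.
Product: (4) * (2) = 8.

8


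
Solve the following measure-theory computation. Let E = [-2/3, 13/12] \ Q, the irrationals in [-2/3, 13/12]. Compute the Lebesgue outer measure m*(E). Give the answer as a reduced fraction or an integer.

The interval I = [-2/3, 13/12] has m(I) = 13/12 - (-2/3) = 7/4 (endpoints are measure-zero, so open/closed/half-open agree). Write I = (I cap Q) u (I \ Q). The rationals in I are countable, so m*(I cap Q) = 0 (cover each rational by intervals whose total length is arbitrarily small). By countable subadditivity m*(I) <= m*(I cap Q) + m*(I \ Q), hence m*(I \ Q) >= m(I) = 7/4. The reverse inequality m*(I \ Q) <= m*(I) = 7/4 is trivial since (I \ Q) is a subset of I. Therefore m*(I \ Q) = 7/4.

7/4


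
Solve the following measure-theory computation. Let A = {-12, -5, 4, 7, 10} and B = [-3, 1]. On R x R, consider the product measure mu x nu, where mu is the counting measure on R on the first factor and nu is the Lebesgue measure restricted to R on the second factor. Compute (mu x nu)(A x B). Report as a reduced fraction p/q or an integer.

For a measurable rectangle A x B, the product measure satisfies
  (mu x nu)(A x B) = mu(A) * nu(B).
  mu(A) = 5.
  nu(B) = 4.
  (mu x nu)(A x B) = 5 * 4 = 20.

20


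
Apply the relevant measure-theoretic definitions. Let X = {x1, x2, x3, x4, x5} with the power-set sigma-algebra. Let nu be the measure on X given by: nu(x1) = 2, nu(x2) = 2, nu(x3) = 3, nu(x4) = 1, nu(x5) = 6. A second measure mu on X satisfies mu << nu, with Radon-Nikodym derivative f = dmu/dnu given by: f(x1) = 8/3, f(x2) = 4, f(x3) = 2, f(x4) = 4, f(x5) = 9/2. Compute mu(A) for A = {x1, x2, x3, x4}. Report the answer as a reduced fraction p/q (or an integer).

By the defining property of the Radon-Nikodym derivative, for every measurable set A,
  mu(A) = integral_A f dnu.
Since nu is a discrete measure concentrated on the atoms of X, the integral over A reduces to the sum
  mu(A) = sum_{x in A} f(x) * nu({x}).
Computing each term:
  x1: f(x1) * nu(x1) = 8/3 * 2 = 16/3.
  x2: f(x2) * nu(x2) = 4 * 2 = 8.
  x3: f(x3) * nu(x3) = 2 * 3 = 6.
  x4: f(x4) * nu(x4) = 4 * 1 = 4.
Summing: mu(A) = 16/3 + 8 + 6 + 4 = 70/3.

70/3


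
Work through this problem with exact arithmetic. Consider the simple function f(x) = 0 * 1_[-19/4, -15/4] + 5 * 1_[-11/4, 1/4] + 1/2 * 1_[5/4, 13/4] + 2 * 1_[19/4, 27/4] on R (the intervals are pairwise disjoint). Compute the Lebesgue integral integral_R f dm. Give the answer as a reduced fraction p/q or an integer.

For a simple function f = sum_i c_i * 1_{A_i} with disjoint A_i,
  integral f dm = sum_i c_i * m(A_i).
Lengths of the A_i:
  m(A_1) = -15/4 - (-19/4) = 1.
  m(A_2) = 1/4 - (-11/4) = 3.
  m(A_3) = 13/4 - 5/4 = 2.
  m(A_4) = 27/4 - 19/4 = 2.
Contributions c_i * m(A_i):
  (0) * (1) = 0.
  (5) * (3) = 15.
  (1/2) * (2) = 1.
  (2) * (2) = 4.
Total: 0 + 15 + 1 + 4 = 20.

20


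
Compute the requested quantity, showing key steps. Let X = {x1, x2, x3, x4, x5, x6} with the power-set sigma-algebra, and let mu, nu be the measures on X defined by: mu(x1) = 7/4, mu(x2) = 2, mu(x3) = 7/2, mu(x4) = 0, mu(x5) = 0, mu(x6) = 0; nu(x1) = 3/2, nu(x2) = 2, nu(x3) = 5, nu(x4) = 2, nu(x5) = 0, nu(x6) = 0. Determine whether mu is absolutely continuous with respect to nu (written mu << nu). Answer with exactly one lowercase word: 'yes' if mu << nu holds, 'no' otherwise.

mu << nu means: every nu-null measurable set is also mu-null; equivalently, for every atom x, if nu({x}) = 0 then mu({x}) = 0.
Checking each atom:
  x1: nu = 3/2 > 0 -> no constraint.
  x2: nu = 2 > 0 -> no constraint.
  x3: nu = 5 > 0 -> no constraint.
  x4: nu = 2 > 0 -> no constraint.
  x5: nu = 0, mu = 0 -> consistent with mu << nu.
  x6: nu = 0, mu = 0 -> consistent with mu << nu.
No atom violates the condition. Therefore mu << nu.

yes


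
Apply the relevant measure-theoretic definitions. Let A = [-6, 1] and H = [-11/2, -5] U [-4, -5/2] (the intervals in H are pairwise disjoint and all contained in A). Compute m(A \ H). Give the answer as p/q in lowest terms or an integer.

The ambient interval has length m(A) = 1 - (-6) = 7.
Since the holes are disjoint and sit inside A, by finite additivity
  m(H) = sum_i (b_i - a_i), and m(A \ H) = m(A) - m(H).
Computing the hole measures:
  m(H_1) = -5 - (-11/2) = 1/2.
  m(H_2) = -5/2 - (-4) = 3/2.
Summed: m(H) = 1/2 + 3/2 = 2.
So m(A \ H) = 7 - 2 = 5.

5


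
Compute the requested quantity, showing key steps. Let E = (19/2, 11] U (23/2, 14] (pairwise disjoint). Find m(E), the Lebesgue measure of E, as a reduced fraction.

For pairwise disjoint intervals, m(union_i I_i) = sum_i m(I_i),
and m is invariant under swapping open/closed endpoints (single points have measure 0).
So m(E) = sum_i (b_i - a_i).
  I_1 has length 11 - 19/2 = 3/2.
  I_2 has length 14 - 23/2 = 5/2.
Summing:
  m(E) = 3/2 + 5/2 = 4.

4


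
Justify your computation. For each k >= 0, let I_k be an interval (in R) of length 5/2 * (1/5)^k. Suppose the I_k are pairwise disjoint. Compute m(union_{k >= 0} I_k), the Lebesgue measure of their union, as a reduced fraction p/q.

By countable additivity of the Lebesgue measure on pairwise disjoint measurable sets,
  m(union_{k >= 0} I_k) = sum_{k >= 0} m(I_k) = sum_{k >= 0} a * r^k,
  with a = 5/2 and r = 1/5.
Since 0 < r = 1/5 < 1, the geometric series converges:
  sum_{k >= 0} a * r^k = a / (1 - r).
  = 5/2 / (1 - 1/5)
  = 5/2 / (4/5)
  = 25/8.

25/8


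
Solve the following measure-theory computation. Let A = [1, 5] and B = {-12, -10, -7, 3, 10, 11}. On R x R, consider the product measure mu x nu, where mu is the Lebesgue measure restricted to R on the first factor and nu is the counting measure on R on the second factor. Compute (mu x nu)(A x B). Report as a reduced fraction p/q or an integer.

For a measurable rectangle A x B, the product measure satisfies
  (mu x nu)(A x B) = mu(A) * nu(B).
  mu(A) = 4.
  nu(B) = 6.
  (mu x nu)(A x B) = 4 * 6 = 24.

24


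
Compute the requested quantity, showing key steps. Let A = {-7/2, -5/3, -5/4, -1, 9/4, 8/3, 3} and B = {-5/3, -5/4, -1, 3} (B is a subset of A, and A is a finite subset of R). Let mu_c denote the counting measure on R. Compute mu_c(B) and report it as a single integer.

Counting measure assigns mu_c(E) = |E| (number of elements) when E is finite.
B has 4 element(s), so mu_c(B) = 4.

4


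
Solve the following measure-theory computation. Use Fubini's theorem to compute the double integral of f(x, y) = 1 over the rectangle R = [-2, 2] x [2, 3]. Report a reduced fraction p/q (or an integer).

f(x, y) is a tensor product of a function of x and a function of y, and both factors are bounded continuous (hence Lebesgue integrable) on the rectangle, so Fubini's theorem applies:
  integral_R f d(m x m) = (integral_a1^b1 1 dx) * (integral_a2^b2 1 dy).
Inner integral in x: integral_{-2}^{2} 1 dx = (2^1 - (-2)^1)/1
  = 4.
Inner integral in y: integral_{2}^{3} 1 dy = (3^1 - 2^1)/1
  = 1.
Product: (4) * (1) = 4.

4


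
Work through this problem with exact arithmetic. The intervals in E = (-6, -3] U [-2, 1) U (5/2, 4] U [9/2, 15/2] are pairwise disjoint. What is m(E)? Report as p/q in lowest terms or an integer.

For pairwise disjoint intervals, m(union_i I_i) = sum_i m(I_i),
and m is invariant under swapping open/closed endpoints (single points have measure 0).
So m(E) = sum_i (b_i - a_i).
  I_1 has length -3 - (-6) = 3.
  I_2 has length 1 - (-2) = 3.
  I_3 has length 4 - 5/2 = 3/2.
  I_4 has length 15/2 - 9/2 = 3.
Summing:
  m(E) = 3 + 3 + 3/2 + 3 = 21/2.

21/2


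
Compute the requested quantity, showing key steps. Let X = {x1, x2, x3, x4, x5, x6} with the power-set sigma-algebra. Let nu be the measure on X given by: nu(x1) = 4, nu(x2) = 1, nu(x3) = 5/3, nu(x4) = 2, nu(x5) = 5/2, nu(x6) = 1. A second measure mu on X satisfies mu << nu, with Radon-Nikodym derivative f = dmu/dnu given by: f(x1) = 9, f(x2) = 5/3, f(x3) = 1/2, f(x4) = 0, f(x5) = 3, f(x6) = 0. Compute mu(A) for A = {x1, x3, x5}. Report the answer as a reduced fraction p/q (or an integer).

By the defining property of the Radon-Nikodym derivative, for every measurable set A,
  mu(A) = integral_A f dnu.
Since nu is a discrete measure concentrated on the atoms of X, the integral over A reduces to the sum
  mu(A) = sum_{x in A} f(x) * nu({x}).
Computing each term:
  x1: f(x1) * nu(x1) = 9 * 4 = 36.
  x3: f(x3) * nu(x3) = 1/2 * 5/3 = 5/6.
  x5: f(x5) * nu(x5) = 3 * 5/2 = 15/2.
Summing: mu(A) = 36 + 5/6 + 15/2 = 133/3.

133/3


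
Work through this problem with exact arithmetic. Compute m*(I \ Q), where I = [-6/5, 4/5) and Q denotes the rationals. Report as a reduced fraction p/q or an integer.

The interval I = [-6/5, 4/5) has m(I) = 4/5 - (-6/5) = 2 (endpoints are measure-zero, so open/closed/half-open agree). Write I = (I cap Q) u (I \ Q). The rationals in I are countable, so m*(I cap Q) = 0 (cover each rational by intervals whose total length is arbitrarily small). By countable subadditivity m*(I) <= m*(I cap Q) + m*(I \ Q), hence m*(I \ Q) >= m(I) = 2. The reverse inequality m*(I \ Q) <= m*(I) = 2 is trivial since (I \ Q) is a subset of I. Therefore m*(I \ Q) = 2.

2


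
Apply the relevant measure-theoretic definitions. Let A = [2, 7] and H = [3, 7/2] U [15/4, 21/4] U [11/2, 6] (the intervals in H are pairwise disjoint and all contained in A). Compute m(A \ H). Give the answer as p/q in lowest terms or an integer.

The ambient interval has length m(A) = 7 - 2 = 5.
Since the holes are disjoint and sit inside A, by finite additivity
  m(H) = sum_i (b_i - a_i), and m(A \ H) = m(A) - m(H).
Computing the hole measures:
  m(H_1) = 7/2 - 3 = 1/2.
  m(H_2) = 21/4 - 15/4 = 3/2.
  m(H_3) = 6 - 11/2 = 1/2.
Summed: m(H) = 1/2 + 3/2 + 1/2 = 5/2.
So m(A \ H) = 5 - 5/2 = 5/2.

5/2


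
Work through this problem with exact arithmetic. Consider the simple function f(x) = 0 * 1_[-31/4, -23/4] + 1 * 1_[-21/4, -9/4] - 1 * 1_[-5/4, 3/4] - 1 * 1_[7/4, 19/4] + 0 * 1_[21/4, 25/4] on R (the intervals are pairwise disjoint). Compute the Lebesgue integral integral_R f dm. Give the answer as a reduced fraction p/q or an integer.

For a simple function f = sum_i c_i * 1_{A_i} with disjoint A_i,
  integral f dm = sum_i c_i * m(A_i).
Lengths of the A_i:
  m(A_1) = -23/4 - (-31/4) = 2.
  m(A_2) = -9/4 - (-21/4) = 3.
  m(A_3) = 3/4 - (-5/4) = 2.
  m(A_4) = 19/4 - 7/4 = 3.
  m(A_5) = 25/4 - 21/4 = 1.
Contributions c_i * m(A_i):
  (0) * (2) = 0.
  (1) * (3) = 3.
  (-1) * (2) = -2.
  (-1) * (3) = -3.
  (0) * (1) = 0.
Total: 0 + 3 - 2 - 3 + 0 = -2.

-2


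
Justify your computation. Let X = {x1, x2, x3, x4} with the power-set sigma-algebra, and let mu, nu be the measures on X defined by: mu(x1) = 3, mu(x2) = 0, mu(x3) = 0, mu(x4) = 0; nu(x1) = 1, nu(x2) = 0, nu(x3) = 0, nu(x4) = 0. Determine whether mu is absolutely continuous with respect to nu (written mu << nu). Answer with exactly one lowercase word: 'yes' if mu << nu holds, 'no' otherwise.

mu << nu means: every nu-null measurable set is also mu-null; equivalently, for every atom x, if nu({x}) = 0 then mu({x}) = 0.
Checking each atom:
  x1: nu = 1 > 0 -> no constraint.
  x2: nu = 0, mu = 0 -> consistent with mu << nu.
  x3: nu = 0, mu = 0 -> consistent with mu << nu.
  x4: nu = 0, mu = 0 -> consistent with mu << nu.
No atom violates the condition. Therefore mu << nu.

yes


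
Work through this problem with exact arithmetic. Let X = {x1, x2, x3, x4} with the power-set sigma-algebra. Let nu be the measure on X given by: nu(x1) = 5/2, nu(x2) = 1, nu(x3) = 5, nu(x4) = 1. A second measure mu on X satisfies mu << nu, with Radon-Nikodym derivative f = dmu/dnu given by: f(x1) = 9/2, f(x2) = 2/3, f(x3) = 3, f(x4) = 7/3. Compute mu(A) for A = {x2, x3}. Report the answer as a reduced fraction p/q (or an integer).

By the defining property of the Radon-Nikodym derivative, for every measurable set A,
  mu(A) = integral_A f dnu.
Since nu is a discrete measure concentrated on the atoms of X, the integral over A reduces to the sum
  mu(A) = sum_{x in A} f(x) * nu({x}).
Computing each term:
  x2: f(x2) * nu(x2) = 2/3 * 1 = 2/3.
  x3: f(x3) * nu(x3) = 3 * 5 = 15.
Summing: mu(A) = 2/3 + 15 = 47/3.

47/3


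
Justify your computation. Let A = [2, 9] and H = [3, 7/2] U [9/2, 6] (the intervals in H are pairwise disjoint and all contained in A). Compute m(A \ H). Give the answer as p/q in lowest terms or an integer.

The ambient interval has length m(A) = 9 - 2 = 7.
Since the holes are disjoint and sit inside A, by finite additivity
  m(H) = sum_i (b_i - a_i), and m(A \ H) = m(A) - m(H).
Computing the hole measures:
  m(H_1) = 7/2 - 3 = 1/2.
  m(H_2) = 6 - 9/2 = 3/2.
Summed: m(H) = 1/2 + 3/2 = 2.
So m(A \ H) = 7 - 2 = 5.

5


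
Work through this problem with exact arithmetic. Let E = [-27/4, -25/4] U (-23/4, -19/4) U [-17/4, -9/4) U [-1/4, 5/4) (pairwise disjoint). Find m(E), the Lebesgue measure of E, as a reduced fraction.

For pairwise disjoint intervals, m(union_i I_i) = sum_i m(I_i),
and m is invariant under swapping open/closed endpoints (single points have measure 0).
So m(E) = sum_i (b_i - a_i).
  I_1 has length -25/4 - (-27/4) = 1/2.
  I_2 has length -19/4 - (-23/4) = 1.
  I_3 has length -9/4 - (-17/4) = 2.
  I_4 has length 5/4 - (-1/4) = 3/2.
Summing:
  m(E) = 1/2 + 1 + 2 + 3/2 = 5.

5


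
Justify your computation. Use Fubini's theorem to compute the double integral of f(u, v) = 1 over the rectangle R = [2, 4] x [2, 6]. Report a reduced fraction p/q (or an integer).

f(u, v) is a tensor product of a function of u and a function of v, and both factors are bounded continuous (hence Lebesgue integrable) on the rectangle, so Fubini's theorem applies:
  integral_R f d(m x m) = (integral_a1^b1 1 du) * (integral_a2^b2 1 dv).
Inner integral in u: integral_{2}^{4} 1 du = (4^1 - 2^1)/1
  = 2.
Inner integral in v: integral_{2}^{6} 1 dv = (6^1 - 2^1)/1
  = 4.
Product: (2) * (4) = 8.

8


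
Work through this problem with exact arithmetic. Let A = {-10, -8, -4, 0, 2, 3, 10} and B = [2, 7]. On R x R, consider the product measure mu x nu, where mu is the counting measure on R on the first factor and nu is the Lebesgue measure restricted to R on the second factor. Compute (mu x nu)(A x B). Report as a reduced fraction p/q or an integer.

For a measurable rectangle A x B, the product measure satisfies
  (mu x nu)(A x B) = mu(A) * nu(B).
  mu(A) = 7.
  nu(B) = 5.
  (mu x nu)(A x B) = 7 * 5 = 35.

35


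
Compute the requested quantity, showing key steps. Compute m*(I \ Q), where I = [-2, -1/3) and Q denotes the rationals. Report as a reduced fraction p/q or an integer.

The interval I = [-2, -1/3) has m(I) = -1/3 - (-2) = 5/3 (endpoints are measure-zero, so open/closed/half-open agree). Write I = (I cap Q) u (I \ Q). The rationals in I are countable, so m*(I cap Q) = 0 (cover each rational by intervals whose total length is arbitrarily small). By countable subadditivity m*(I) <= m*(I cap Q) + m*(I \ Q), hence m*(I \ Q) >= m(I) = 5/3. The reverse inequality m*(I \ Q) <= m*(I) = 5/3 is trivial since (I \ Q) is a subset of I. Therefore m*(I \ Q) = 5/3.

5/3


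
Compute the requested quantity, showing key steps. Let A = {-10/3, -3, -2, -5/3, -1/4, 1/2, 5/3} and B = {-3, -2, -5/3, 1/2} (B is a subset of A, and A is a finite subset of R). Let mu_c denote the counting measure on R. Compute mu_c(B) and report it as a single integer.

Counting measure assigns mu_c(E) = |E| (number of elements) when E is finite.
B has 4 element(s), so mu_c(B) = 4.

4


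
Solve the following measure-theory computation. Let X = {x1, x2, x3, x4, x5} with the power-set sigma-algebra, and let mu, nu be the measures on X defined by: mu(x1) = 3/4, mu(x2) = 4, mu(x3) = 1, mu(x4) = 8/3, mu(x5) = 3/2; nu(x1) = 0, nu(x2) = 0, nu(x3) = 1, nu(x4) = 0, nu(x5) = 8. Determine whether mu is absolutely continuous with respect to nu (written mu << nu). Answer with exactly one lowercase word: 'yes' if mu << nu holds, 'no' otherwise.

mu << nu means: every nu-null measurable set is also mu-null; equivalently, for every atom x, if nu({x}) = 0 then mu({x}) = 0.
Checking each atom:
  x1: nu = 0, mu = 3/4 > 0 -> violates mu << nu.
  x2: nu = 0, mu = 4 > 0 -> violates mu << nu.
  x3: nu = 1 > 0 -> no constraint.
  x4: nu = 0, mu = 8/3 > 0 -> violates mu << nu.
  x5: nu = 8 > 0 -> no constraint.
The atom(s) x1, x2, x4 violate the condition (nu = 0 but mu > 0). Therefore mu is NOT absolutely continuous w.r.t. nu.

no


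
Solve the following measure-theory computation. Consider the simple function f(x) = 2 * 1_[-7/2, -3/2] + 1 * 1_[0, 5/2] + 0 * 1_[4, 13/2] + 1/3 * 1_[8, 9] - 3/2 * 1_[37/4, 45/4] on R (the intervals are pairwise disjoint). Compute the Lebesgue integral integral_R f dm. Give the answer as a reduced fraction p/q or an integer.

For a simple function f = sum_i c_i * 1_{A_i} with disjoint A_i,
  integral f dm = sum_i c_i * m(A_i).
Lengths of the A_i:
  m(A_1) = -3/2 - (-7/2) = 2.
  m(A_2) = 5/2 - 0 = 5/2.
  m(A_3) = 13/2 - 4 = 5/2.
  m(A_4) = 9 - 8 = 1.
  m(A_5) = 45/4 - 37/4 = 2.
Contributions c_i * m(A_i):
  (2) * (2) = 4.
  (1) * (5/2) = 5/2.
  (0) * (5/2) = 0.
  (1/3) * (1) = 1/3.
  (-3/2) * (2) = -3.
Total: 4 + 5/2 + 0 + 1/3 - 3 = 23/6.

23/6


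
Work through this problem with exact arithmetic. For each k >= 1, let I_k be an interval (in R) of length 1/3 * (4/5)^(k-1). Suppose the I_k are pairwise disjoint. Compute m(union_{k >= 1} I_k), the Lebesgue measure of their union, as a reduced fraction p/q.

By countable additivity of the Lebesgue measure on pairwise disjoint measurable sets,
  m(union_{k >= 1} I_k) = sum_{k >= 1} m(I_k) = sum_{k >= 1} a * r^(k-1),
  with a = 1/3 and r = 4/5.
Since 0 < r = 4/5 < 1, the geometric series converges:
  sum_{k >= 1} a * r^(k-1) = a / (1 - r).
  = 1/3 / (1 - 4/5)
  = 1/3 / (1/5)
  = 5/3.

5/3


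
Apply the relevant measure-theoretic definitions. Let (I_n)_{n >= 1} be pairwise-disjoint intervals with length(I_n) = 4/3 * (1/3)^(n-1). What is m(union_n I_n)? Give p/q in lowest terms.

By countable additivity of the Lebesgue measure on pairwise disjoint measurable sets,
  m(union_{n >= 1} I_n) = sum_{n >= 1} m(I_n) = sum_{n >= 1} a * r^(n-1),
  with a = 4/3 and r = 1/3.
Since 0 < r = 1/3 < 1, the geometric series converges:
  sum_{n >= 1} a * r^(n-1) = a / (1 - r).
  = 4/3 / (1 - 1/3)
  = 4/3 / (2/3)
  = 2.

2


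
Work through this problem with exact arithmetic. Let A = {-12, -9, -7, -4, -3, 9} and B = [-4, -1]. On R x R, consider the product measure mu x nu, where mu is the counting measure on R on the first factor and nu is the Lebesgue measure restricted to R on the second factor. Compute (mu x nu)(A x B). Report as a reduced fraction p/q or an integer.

For a measurable rectangle A x B, the product measure satisfies
  (mu x nu)(A x B) = mu(A) * nu(B).
  mu(A) = 6.
  nu(B) = 3.
  (mu x nu)(A x B) = 6 * 3 = 18.

18


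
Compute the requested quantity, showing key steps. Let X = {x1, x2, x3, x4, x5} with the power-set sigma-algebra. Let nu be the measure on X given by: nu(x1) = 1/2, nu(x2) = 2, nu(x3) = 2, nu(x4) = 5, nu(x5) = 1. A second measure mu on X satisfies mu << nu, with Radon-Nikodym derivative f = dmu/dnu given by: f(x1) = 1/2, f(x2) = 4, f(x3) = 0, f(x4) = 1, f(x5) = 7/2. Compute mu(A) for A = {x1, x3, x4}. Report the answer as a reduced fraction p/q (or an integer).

By the defining property of the Radon-Nikodym derivative, for every measurable set A,
  mu(A) = integral_A f dnu.
Since nu is a discrete measure concentrated on the atoms of X, the integral over A reduces to the sum
  mu(A) = sum_{x in A} f(x) * nu({x}).
Computing each term:
  x1: f(x1) * nu(x1) = 1/2 * 1/2 = 1/4.
  x3: f(x3) * nu(x3) = 0 * 2 = 0.
  x4: f(x4) * nu(x4) = 1 * 5 = 5.
Summing: mu(A) = 1/4 + 0 + 5 = 21/4.

21/4


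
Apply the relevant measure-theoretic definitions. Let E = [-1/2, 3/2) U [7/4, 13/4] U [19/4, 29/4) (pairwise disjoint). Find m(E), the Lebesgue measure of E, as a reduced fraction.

For pairwise disjoint intervals, m(union_i I_i) = sum_i m(I_i),
and m is invariant under swapping open/closed endpoints (single points have measure 0).
So m(E) = sum_i (b_i - a_i).
  I_1 has length 3/2 - (-1/2) = 2.
  I_2 has length 13/4 - 7/4 = 3/2.
  I_3 has length 29/4 - 19/4 = 5/2.
Summing:
  m(E) = 2 + 3/2 + 5/2 = 6.

6


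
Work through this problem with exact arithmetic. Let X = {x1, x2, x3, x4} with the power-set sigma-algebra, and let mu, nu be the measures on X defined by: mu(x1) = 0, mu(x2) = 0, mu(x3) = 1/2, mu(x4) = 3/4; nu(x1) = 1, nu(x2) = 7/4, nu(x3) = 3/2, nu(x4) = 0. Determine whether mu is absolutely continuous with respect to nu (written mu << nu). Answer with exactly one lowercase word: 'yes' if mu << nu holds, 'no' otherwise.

mu << nu means: every nu-null measurable set is also mu-null; equivalently, for every atom x, if nu({x}) = 0 then mu({x}) = 0.
Checking each atom:
  x1: nu = 1 > 0 -> no constraint.
  x2: nu = 7/4 > 0 -> no constraint.
  x3: nu = 3/2 > 0 -> no constraint.
  x4: nu = 0, mu = 3/4 > 0 -> violates mu << nu.
The atom(s) x4 violate the condition (nu = 0 but mu > 0). Therefore mu is NOT absolutely continuous w.r.t. nu.

no


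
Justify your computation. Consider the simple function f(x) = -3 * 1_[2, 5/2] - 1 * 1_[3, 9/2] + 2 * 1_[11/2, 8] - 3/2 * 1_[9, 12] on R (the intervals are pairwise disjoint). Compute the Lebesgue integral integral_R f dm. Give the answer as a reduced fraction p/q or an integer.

For a simple function f = sum_i c_i * 1_{A_i} with disjoint A_i,
  integral f dm = sum_i c_i * m(A_i).
Lengths of the A_i:
  m(A_1) = 5/2 - 2 = 1/2.
  m(A_2) = 9/2 - 3 = 3/2.
  m(A_3) = 8 - 11/2 = 5/2.
  m(A_4) = 12 - 9 = 3.
Contributions c_i * m(A_i):
  (-3) * (1/2) = -3/2.
  (-1) * (3/2) = -3/2.
  (2) * (5/2) = 5.
  (-3/2) * (3) = -9/2.
Total: -3/2 - 3/2 + 5 - 9/2 = -5/2.

-5/2


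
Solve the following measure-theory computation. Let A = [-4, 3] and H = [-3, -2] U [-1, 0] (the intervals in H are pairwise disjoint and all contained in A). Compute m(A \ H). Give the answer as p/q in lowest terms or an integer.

The ambient interval has length m(A) = 3 - (-4) = 7.
Since the holes are disjoint and sit inside A, by finite additivity
  m(H) = sum_i (b_i - a_i), and m(A \ H) = m(A) - m(H).
Computing the hole measures:
  m(H_1) = -2 - (-3) = 1.
  m(H_2) = 0 - (-1) = 1.
Summed: m(H) = 1 + 1 = 2.
So m(A \ H) = 7 - 2 = 5.

5
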